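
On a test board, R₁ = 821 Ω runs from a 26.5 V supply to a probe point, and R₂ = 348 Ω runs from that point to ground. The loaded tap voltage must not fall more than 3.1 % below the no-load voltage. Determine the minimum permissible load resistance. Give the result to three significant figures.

R_L(min) ≈ 7.64 kΩ

Output resistance R_th = R₁‖R₂ = (821 × 348)/1169 = 244.4 Ω.
The fractional drop is R_th/(R_th + R_L); requiring this ≤ 0.0310 gives R_L ≥ R_th(1/0.0310 − 1) = 244.4 × 31.26 = 7.64 kΩ.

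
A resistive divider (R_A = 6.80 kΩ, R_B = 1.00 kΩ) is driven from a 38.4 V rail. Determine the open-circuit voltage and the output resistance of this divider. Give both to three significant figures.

V_th = 4.92 V, R_th = 872 Ω

V_th is the open-circuit tap voltage: 38.4 × 1.00/(6.80 + 1.00) = 4.92 V.
With the supply zeroed, R_A and R_B appear in parallel from the tap: R_th = R_A‖R_B = (6.80 × 1.00)/7.800 = 872 Ω.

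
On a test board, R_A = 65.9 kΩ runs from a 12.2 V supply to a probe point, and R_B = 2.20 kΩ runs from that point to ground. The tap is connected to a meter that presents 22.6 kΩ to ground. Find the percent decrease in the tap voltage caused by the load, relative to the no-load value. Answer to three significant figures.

8.61 %

The divider's output (Thévenin) resistance is R_A‖R_B = 2.129 kΩ.
Fractional drop under load = R_th/(R_th + R_L) = 2.129 / (2.129 + 22.6) = 0.08609.
So the output falls by 8.61 %.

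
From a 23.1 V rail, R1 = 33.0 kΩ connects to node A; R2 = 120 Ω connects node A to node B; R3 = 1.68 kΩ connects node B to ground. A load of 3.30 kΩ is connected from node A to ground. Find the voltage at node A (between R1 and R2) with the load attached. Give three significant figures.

Below node A the series string R2+R3 = 1800 Ω sits in parallel with the 3300 Ω load: 1165 Ω.
V_A = 23.1 × 1165/(33000 + 1165) = 0.787 V.

V ≈ 0.787 V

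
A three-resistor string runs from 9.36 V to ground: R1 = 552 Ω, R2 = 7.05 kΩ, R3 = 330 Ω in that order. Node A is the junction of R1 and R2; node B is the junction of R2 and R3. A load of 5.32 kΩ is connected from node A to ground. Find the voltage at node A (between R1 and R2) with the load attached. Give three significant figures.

Below node A the series string R2+R3 = 7380 Ω sits in parallel with the 5320 Ω load: 3091 Ω.
V_A = 9.36 × 3091/(552 + 3091) = 7.94 V.

V ≈ 7.94 V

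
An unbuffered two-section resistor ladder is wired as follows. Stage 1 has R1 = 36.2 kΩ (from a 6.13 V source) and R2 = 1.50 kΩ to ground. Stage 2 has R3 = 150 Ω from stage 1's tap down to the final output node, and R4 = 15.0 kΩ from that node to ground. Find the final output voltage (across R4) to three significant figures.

V_out ≈ 0.221 V

Stage 2 presents R3+R4 = 15150 Ω as a load on stage 1's tap.
Stage 1's lower leg becomes R2‖(R3+R4) = 1365 Ω, so V_mid = 6.13 × 1365/37560 = 0.2227 V.
Stage 2 is itself unloaded: V_out = V_mid × R4/(R3+R4) = 0.2227 × 15000/15150 = 0.221 V.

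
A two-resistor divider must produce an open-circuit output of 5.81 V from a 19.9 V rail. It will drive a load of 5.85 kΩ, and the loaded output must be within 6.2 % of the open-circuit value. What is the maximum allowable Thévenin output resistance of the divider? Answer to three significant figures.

R_th ≤ 387 Ω

Loading drop = R_th/(R_th + R_L) ≤ 0.0620, so R_th ≤ R_L · ε/(1−ε) = 5.85 kΩ × 0.0620/0.9380 = 387 Ω.
(Any R1, R2 with R2/(R1+R2) = 0.292 and R1‖R2 ≤ 387 Ω will meet the spec.)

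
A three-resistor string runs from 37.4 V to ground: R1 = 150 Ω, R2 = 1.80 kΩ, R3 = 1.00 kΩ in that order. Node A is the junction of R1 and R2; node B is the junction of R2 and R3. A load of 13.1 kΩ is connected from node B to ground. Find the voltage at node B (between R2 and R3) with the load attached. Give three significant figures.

V ≈ 12.1 V

At node B, R3 is in parallel with the load: R3‖R_L = 929.1 Ω.
Below node A the resistance is R2 + (R3‖R_L) = 2729 Ω, so V_A = 37.4 × 2729/2879 = 35.45 V.
Then V_B = V_A × (R3‖R_L)/(R2 + R3‖R_L) = 35.45 × 929.1/2729 = 12.1 V.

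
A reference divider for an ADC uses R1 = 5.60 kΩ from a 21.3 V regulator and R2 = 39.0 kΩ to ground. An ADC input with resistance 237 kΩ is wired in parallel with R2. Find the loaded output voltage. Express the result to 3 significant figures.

V_out ≈ 18.2 V

The load sits in parallel with R2: R2‖R_L = (39.0 × 237) / (39.0 + 237) = 33.49 kΩ.
V_out = 21.3 × 33.49 / (5.60 + 33.49) = 21.3 × 33.49/39.09 = 18.2 V.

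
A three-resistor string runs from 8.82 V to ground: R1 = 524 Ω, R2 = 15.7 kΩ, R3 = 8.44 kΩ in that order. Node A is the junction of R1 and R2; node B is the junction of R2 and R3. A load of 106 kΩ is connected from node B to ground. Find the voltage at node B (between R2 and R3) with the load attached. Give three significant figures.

V ≈ 2.87 V

At node B, R3 is in parallel with the load: R3‖R_L = 7818 Ω.
Below node A the resistance is R2 + (R3‖R_L) = 23520 Ω, so V_A = 8.82 × 23520/24040 = 8.628 V.
Then V_B = V_A × (R3‖R_L)/(R2 + R3‖R_L) = 8.628 × 7818/23520 = 2.87 V.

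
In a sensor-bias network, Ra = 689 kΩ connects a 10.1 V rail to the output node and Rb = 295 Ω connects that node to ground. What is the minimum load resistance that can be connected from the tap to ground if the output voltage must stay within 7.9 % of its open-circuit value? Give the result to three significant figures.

R_L(min) ≈ 3.44 kΩ

Output resistance R_th = Ra‖Rb = (689000 × 295)/689300 = 294.9 Ω.
The fractional drop is R_th/(R_th + R_L); requiring this ≤ 0.0790 gives R_L ≥ R_th(1/0.0790 − 1) = 294.9 × 11.66 = 3.44 kΩ.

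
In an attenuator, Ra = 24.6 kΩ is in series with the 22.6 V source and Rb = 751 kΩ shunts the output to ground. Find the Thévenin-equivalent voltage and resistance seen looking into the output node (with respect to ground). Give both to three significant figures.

V_th is the open-circuit tap voltage: 22.6 × 751/(24.6 + 751) = 21.9 V.
With the supply zeroed, Ra and Rb appear in parallel from the tap: R_th = Ra‖Rb = (24.6 × 751)/775.6 = 23.8 kΩ.

V_th = 21.9 V, R_th = 23.8 kΩ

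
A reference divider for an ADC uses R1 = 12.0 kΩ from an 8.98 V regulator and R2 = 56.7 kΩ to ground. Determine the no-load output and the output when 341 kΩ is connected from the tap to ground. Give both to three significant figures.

Unloaded: 7.41 V; loaded: 7.20 V

Open-circuit: V = 8.98 × 56.7/(12.0 + 56.7) = 7.41 V.
With the load, R2 becomes R2‖R_L = 48.62 kΩ, so V = 8.98 × 48.62/60.62 = 7.20 V.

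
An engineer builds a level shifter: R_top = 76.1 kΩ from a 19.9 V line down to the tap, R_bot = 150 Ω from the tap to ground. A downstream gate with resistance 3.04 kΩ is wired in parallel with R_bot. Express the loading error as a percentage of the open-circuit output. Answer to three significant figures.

The divider's output (Thévenin) resistance is R_top‖R_bot = 149.7 Ω.
Fractional drop under load = R_th/(R_th + R_L) = 149.7 / (149.7 + 3040) = 0.04693.
So the output falls by 4.69 %.

4.69 %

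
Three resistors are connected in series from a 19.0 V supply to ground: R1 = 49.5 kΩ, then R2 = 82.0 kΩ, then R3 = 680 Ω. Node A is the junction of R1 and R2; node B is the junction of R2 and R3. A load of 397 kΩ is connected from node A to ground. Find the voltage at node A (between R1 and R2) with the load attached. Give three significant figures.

Below node A the series string R2+R3 = 82680 Ω sits in parallel with the 397000 Ω load: 68430 Ω.
V_A = 19.0 × 68430/(49500 + 68430) = 11.0 V.

V ≈ 11.0 V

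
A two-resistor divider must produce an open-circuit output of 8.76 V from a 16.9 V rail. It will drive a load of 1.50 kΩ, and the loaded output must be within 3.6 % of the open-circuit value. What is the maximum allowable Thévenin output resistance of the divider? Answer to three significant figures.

Loading drop = R_th/(R_th + R_L) ≤ 0.0360, so R_th ≤ R_L · ε/(1−ε) = 1.50 kΩ × 0.0360/0.9640 = 56.0 Ω.

R_th ≤ 56.0 Ω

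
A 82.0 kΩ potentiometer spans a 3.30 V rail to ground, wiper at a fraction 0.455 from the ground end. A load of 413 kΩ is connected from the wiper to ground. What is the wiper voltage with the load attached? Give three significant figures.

V ≈ 1.43 V

The wiper splits the pot into (1−α)R = 44.69 kΩ above and αR = 37.31 kΩ below.
Lower section ‖ load = 34.22 kΩ.
V_wiper = 3.30 × 34.22/(44.69 + 34.22) = 1.43 V.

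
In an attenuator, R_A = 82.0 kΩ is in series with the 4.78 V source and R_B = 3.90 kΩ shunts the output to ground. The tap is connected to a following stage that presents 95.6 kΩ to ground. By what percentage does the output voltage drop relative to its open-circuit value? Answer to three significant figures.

The divider's output (Thévenin) resistance is R_A‖R_B = 3.723 kΩ.
Fractional drop under load = R_th/(R_th + R_L) = 3.723 / (3.723 + 95.6) = 0.03748.
So the output falls by 3.75 %.

3.75 %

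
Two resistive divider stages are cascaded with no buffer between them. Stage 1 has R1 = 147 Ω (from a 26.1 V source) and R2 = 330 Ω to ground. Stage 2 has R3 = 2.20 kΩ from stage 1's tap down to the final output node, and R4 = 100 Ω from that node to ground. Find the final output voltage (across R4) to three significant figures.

V_out ≈ 0.752 V

Stage 2 presents R3+R4 = 2300 Ω as a load on stage 1's tap.
Stage 1's lower leg becomes R2‖(R3+R4) = 288.6 Ω, so V_mid = 26.1 × 288.6/435.6 = 17.29 V.
Stage 2 is itself unloaded: V_out = V_mid × R4/(R3+R4) = 17.29 × 100/2300 = 0.752 V.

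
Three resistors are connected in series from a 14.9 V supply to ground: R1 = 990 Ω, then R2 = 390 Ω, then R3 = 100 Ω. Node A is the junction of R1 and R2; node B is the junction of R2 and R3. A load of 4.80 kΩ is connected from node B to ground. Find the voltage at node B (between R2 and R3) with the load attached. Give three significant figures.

V ≈ 0.988 V

At node B, R3 is in parallel with the load: R3‖R_L = 97.96 Ω.
Below node A the resistance is R2 + (R3‖R_L) = 488.0 Ω, so V_A = 14.9 × 488.0/1478 = 4.919 V.
Then V_B = V_A × (R3‖R_L)/(R2 + R3‖R_L) = 4.919 × 97.96/488.0 = 0.988 V.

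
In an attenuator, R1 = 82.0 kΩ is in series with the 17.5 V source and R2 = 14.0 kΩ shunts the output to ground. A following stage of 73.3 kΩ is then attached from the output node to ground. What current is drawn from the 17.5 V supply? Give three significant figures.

I ≈ 0.187 mA

R2‖R_L = 11.75 kΩ, so the source sees R1 + R2‖R_L = 93.75 kΩ.
I = 17.5 V / 93.75 kΩ = 0.187 mA.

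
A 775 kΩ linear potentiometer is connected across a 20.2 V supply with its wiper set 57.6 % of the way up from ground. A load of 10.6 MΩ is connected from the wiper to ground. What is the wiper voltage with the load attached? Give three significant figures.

V ≈ 11.4 V

The wiper splits the pot into (1−α)R = 328.6 kΩ above and αR = 446.4 kΩ below.
Lower section ‖ load = 428.4 kΩ.
V_wiper = 20.2 × 428.4/(328.6 + 428.4) = 11.4 V.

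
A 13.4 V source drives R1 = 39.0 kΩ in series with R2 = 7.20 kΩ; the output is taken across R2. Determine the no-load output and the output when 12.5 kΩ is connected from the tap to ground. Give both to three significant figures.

Open-circuit: V = 13.4 × 7.20/(39.0 + 7.20) = 2.09 V.
With the load, R2 becomes R2‖R_L = 4.569 kΩ, so V = 13.4 × 4.569/43.57 = 1.41 V.

Unloaded: 2.09 V; loaded: 1.41 V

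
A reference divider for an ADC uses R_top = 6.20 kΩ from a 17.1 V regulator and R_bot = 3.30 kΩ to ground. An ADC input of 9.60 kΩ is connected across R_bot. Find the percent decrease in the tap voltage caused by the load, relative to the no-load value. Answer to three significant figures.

The divider's output (Thévenin) resistance is R_top‖R_bot = 2.154 kΩ.
Fractional drop under load = R_th/(R_th + R_L) = 2.154 / (2.154 + 9.60) = 0.1832.
So the output falls by 18.3 %.

18.3 %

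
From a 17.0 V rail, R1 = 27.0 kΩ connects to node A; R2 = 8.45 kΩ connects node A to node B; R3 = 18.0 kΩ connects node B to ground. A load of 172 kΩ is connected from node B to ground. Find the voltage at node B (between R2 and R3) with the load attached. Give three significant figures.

V ≈ 5.35 V

At node B, R3 is in parallel with the load: R3‖R_L = 16.29 kΩ.
Below node A the resistance is R2 + (R3‖R_L) = 24.74 kΩ, so V_A = 17.0 × 24.74/51.74 = 8.130 V.
Then V_B = V_A × (R3‖R_L)/(R2 + R3‖R_L) = 8.130 × 16.29/24.74 = 5.35 V.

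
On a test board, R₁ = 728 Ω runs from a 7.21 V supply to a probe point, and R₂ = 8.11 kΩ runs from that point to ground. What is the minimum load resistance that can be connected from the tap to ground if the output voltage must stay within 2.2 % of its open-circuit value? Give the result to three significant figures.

Output resistance R_th = R₁‖R₂ = (728 × 8110)/8838 = 668.0 Ω.
The fractional drop is R_th/(R_th + R_L); requiring this ≤ 0.0220 gives R_L ≥ R_th(1/0.0220 − 1) = 668.0 × 44.45 = 29.7 kΩ.

R_L(min) ≈ 29.7 kΩ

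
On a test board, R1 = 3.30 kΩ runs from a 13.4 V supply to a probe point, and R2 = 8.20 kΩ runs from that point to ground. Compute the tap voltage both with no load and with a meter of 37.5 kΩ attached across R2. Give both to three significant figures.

Open-circuit: V = 13.4 × 8.20/(3.30 + 8.20) = 9.55 V.
With the load, R2 becomes R2‖R_L = 6.729 kΩ, so V = 13.4 × 6.729/10.03 = 8.99 V.

Unloaded: 9.55 V; loaded: 8.99 V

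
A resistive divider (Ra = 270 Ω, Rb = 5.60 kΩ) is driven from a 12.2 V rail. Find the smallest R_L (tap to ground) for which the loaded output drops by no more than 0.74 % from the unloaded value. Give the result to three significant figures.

R_L(min) ≈ 34.6 kΩ

Output resistance R_th = Ra‖Rb = (270 × 5600)/5870 = 257.6 Ω.
The fractional drop is R_th/(R_th + R_L); requiring this ≤ 0.00740 gives R_L ≥ R_th(1/0.00740 − 1) = 257.6 × 134.1 = 34.6 kΩ.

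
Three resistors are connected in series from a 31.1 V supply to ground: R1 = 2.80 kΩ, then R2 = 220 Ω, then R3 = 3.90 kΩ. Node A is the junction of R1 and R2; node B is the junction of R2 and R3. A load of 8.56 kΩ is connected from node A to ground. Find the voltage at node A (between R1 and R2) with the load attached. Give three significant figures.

V ≈ 15.5 V

Below node A the series string R2+R3 = 4120 Ω sits in parallel with the 8560 Ω load: 2781 Ω.
V_A = 31.1 × 2781/(2800 + 2781) = 15.5 V.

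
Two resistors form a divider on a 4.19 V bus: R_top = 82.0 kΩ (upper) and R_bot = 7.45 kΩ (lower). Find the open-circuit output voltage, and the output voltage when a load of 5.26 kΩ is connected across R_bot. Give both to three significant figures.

Unloaded: 0.349 V; loaded: 0.152 V

Open-circuit: V = 4.19 × 7.45/(82.0 + 7.45) = 0.349 V.
With the load, R_bot becomes R_bot‖R_L = 3.083 kΩ, so V = 4.19 × 3.083/85.08 = 0.152 V.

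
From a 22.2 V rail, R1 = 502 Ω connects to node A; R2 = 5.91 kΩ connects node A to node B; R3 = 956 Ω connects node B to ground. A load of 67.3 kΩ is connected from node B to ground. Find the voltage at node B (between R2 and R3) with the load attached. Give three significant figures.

At node B, R3 is in parallel with the load: R3‖R_L = 942.6 Ω.
Below node A the resistance is R2 + (R3‖R_L) = 6853 Ω, so V_A = 22.2 × 6853/7355 = 20.68 V.
Then V_B = V_A × (R3‖R_L)/(R2 + R3‖R_L) = 20.68 × 942.6/6853 = 2.85 V.

V ≈ 2.85 V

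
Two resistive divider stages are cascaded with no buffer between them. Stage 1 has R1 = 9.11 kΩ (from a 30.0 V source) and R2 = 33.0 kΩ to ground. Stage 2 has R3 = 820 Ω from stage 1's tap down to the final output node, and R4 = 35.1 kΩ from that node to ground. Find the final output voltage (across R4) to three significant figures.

Stage 2 presents R3+R4 = 35920 Ω as a load on stage 1's tap.
Stage 1's lower leg becomes R2‖(R3+R4) = 17200 Ω, so V_mid = 30.0 × 17200/26310 = 19.61 V.
Stage 2 is itself unloaded: V_out = V_mid × R4/(R3+R4) = 19.61 × 35100/35920 = 19.2 V.

V_out ≈ 19.2 V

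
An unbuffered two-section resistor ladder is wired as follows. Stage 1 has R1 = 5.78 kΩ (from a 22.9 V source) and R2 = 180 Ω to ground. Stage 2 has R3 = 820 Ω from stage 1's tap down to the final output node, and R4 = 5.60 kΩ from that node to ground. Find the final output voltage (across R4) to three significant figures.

Stage 2 presents R3+R4 = 6420 Ω as a load on stage 1's tap.
Stage 1's lower leg becomes R2‖(R3+R4) = 175.1 Ω, so V_mid = 22.9 × 175.1/5955 = 0.6733 V.
Stage 2 is itself unloaded: V_out = V_mid × R4/(R3+R4) = 0.6733 × 5600/6420 = 0.587 V.

V_out ≈ 0.587 V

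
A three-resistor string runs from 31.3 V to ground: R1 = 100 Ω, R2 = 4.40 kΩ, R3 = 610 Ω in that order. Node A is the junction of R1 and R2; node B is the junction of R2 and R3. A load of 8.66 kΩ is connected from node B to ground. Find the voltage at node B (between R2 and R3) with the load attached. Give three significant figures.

V ≈ 3.52 V

At node B, R3 is in parallel with the load: R3‖R_L = 569.9 Ω.
Below node A the resistance is R2 + (R3‖R_L) = 4970 Ω, so V_A = 31.3 × 4970/5070 = 30.68 V.
Then V_B = V_A × (R3‖R_L)/(R2 + R3‖R_L) = 30.68 × 569.9/4970 = 3.52 V.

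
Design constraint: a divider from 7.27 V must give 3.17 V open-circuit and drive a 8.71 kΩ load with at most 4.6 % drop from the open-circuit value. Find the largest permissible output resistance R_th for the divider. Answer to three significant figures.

R_th ≤ 420 Ω

Loading drop = R_th/(R_th + R_L) ≤ 0.0460, so R_th ≤ R_L · ε/(1−ε) = 8.71 kΩ × 0.0460/0.9540 = 420 Ω.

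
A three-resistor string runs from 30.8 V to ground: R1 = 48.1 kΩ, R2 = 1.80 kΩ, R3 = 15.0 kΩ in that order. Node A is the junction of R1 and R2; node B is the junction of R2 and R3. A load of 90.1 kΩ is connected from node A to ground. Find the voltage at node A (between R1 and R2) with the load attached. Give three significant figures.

V ≈ 7.00 V

Below node A the series string R2+R3 = 16.80 kΩ sits in parallel with the 90.1 kΩ load: 14.16 kΩ.
V_A = 30.8 × 14.16/(48.1 + 14.16) = 7.00 V.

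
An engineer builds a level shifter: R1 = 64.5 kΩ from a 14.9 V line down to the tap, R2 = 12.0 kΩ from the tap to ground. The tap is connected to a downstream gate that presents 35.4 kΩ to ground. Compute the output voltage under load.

The load sits in parallel with R2: R2‖R_L = (12.0 × 35.4) / (12.0 + 35.4) = 8.962 kΩ.
V_out = 14.9 × 8.962 / (64.5 + 8.962) = 14.9 × 8.962/73.46 = 1.82 V.
(Unloaded it would have been 2.34 V.)

V_out ≈ 1.82 V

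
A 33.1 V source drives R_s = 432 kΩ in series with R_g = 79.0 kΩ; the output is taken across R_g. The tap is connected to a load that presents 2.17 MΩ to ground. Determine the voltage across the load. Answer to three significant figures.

The load sits in parallel with R_g: R_g‖R_L = (79.0 × 2170) / (79.0 + 2170) = 76.22 kΩ.
V_out = 33.1 × 76.22 / (432 + 76.22) = 33.1 × 76.22/508.2 = 4.96 V.

V_out ≈ 4.96 V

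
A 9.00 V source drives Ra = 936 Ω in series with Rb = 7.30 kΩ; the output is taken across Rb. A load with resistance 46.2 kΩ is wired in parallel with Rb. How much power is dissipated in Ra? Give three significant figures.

P ≈ 1.45 mW

Total resistance from the source is Ra + (Rb‖R_L) = 7240 Ω, so I = 9.00/7240 Ω = 1.243 mA.
P = I²·Ra = (1.243 mA)² × 936 Ω = 1.45 mW.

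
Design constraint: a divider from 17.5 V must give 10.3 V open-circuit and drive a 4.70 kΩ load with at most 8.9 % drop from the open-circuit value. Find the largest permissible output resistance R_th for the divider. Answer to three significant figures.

R_th ≤ 459 Ω

Loading drop = R_th/(R_th + R_L) ≤ 0.0890, so R_th ≤ R_L · ε/(1−ε) = 4.70 kΩ × 0.0890/0.9110 = 459 Ω.
(Any R1, R2 with R2/(R1+R2) = 0.589 and R1‖R2 ≤ 459 Ω will meet the spec.)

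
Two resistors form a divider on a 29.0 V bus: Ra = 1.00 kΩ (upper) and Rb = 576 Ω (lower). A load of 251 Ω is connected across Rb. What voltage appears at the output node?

The load sits in parallel with Rb: Rb‖R_L = (576 × 251) / (576 + 251) = 174.8 Ω.
V_out = 29.0 × 174.8 / (1000 + 174.8) = 29.0 × 174.8/1175 = 4.32 V.

V_out ≈ 4.32 V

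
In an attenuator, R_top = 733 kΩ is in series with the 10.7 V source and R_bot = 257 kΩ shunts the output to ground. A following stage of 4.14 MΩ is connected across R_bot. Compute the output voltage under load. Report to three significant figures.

V_out ≈ 2.66 V

The load sits in parallel with R_bot: R_bot‖R_L = (257 × 4140) / (257 + 4140) = 242.0 kΩ.
V_out = 10.7 × 242.0 / (733 + 242.0) = 10.7 × 242.0/975.0 = 2.66 V.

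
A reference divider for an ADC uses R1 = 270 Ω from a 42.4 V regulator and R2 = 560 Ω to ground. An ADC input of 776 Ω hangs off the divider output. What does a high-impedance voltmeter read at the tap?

V_out ≈ 23.2 V

The load sits in parallel with R2: R2‖R_L = (560 × 776) / (560 + 776) = 325.3 Ω.
V_out = 42.4 × 325.3 / (270 + 325.3) = 42.4 × 325.3/595.3 = 23.2 V.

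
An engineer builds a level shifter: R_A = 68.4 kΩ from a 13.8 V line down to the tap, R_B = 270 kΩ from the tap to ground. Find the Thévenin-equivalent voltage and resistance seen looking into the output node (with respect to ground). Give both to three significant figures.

V_th is the open-circuit tap voltage: 13.8 × 270/(68.4 + 270) = 11.0 V.
With the supply zeroed, R_A and R_B appear in parallel from the tap: R_th = R_A‖R_B = (68.4 × 270)/338.4 = 54.6 kΩ.

V_th = 11.0 V, R_th = 54.6 kΩ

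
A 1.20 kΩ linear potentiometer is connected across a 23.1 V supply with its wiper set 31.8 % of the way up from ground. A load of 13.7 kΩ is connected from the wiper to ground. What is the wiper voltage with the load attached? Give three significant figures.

V ≈ 7.21 V

The wiper splits the pot into (1−α)R = 818.4 Ω above and αR = 381.6 Ω below.
Lower section ‖ load = 371.3 Ω.
V_wiper = 23.1 × 371.3/(818.4 + 371.3) = 7.21 V.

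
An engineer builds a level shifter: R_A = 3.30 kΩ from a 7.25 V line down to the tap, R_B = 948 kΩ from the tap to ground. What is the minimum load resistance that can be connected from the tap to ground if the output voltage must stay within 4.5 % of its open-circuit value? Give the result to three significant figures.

Output resistance R_th = R_A‖R_B = (3.30 × 948)/951.3 = 3.289 kΩ.
The fractional drop is R_th/(R_th + R_L); requiring this ≤ 0.0450 gives R_L ≥ R_th(1/0.0450 − 1) = 3.289 × 21.22 = 69.8 kΩ.

R_L(min) ≈ 69.8 kΩ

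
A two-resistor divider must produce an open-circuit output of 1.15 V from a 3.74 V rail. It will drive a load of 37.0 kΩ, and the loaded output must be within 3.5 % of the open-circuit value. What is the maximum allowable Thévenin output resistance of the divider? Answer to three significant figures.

Loading drop = R_th/(R_th + R_L) ≤ 0.0350, so R_th ≤ R_L · ε/(1−ε) = 37.0 kΩ × 0.0350/0.9650 = 1.34 kΩ.

R_th ≤ 1.34 kΩ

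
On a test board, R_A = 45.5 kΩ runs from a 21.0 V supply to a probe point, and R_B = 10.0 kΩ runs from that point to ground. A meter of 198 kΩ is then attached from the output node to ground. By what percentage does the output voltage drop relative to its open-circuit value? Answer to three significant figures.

The divider's output (Thévenin) resistance is R_A‖R_B = 8.198 kΩ.
Fractional drop under load = R_th/(R_th + R_L) = 8.198 / (8.198 + 198) = 0.03976.
So the output falls by 3.98 %.

3.98 %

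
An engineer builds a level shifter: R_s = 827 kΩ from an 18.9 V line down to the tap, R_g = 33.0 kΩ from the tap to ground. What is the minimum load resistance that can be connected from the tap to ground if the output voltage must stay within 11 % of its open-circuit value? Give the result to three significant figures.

R_L(min) ≈ 257 kΩ

Output resistance R_th = R_s‖R_g = (827 × 33.0)/860.0 = 31.73 kΩ.
The fractional drop is R_th/(R_th + R_L); requiring this ≤ 0.110 gives R_L ≥ R_th(1/0.110 − 1) = 31.73 × 8.091 = 257 kΩ.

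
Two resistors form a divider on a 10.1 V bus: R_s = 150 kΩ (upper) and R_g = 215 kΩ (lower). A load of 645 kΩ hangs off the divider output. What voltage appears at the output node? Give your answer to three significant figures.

The load sits in parallel with R_g: R_g‖R_L = (215 × 645) / (215 + 645) = 161.2 kΩ.
V_out = 10.1 × 161.2 / (150 + 161.2) = 10.1 × 161.2/311.2 = 5.23 V.

V_out ≈ 5.23 V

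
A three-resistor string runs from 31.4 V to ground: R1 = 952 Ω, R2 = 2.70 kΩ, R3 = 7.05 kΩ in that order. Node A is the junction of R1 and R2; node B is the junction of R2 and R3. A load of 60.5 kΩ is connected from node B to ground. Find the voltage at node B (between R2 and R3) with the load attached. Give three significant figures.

V ≈ 19.9 V

At node B, R3 is in parallel with the load: R3‖R_L = 6314 Ω.
Below node A the resistance is R2 + (R3‖R_L) = 9014 Ω, so V_A = 31.4 × 9014/9966 = 28.40 V.
Then V_B = V_A × (R3‖R_L)/(R2 + R3‖R_L) = 28.40 × 6314/9014 = 19.9 V.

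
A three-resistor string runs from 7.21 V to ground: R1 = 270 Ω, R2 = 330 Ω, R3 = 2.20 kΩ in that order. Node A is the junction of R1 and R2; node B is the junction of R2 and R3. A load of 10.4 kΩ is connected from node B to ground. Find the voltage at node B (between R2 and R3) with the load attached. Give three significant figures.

At node B, R3 is in parallel with the load: R3‖R_L = 1816 Ω.
Below node A the resistance is R2 + (R3‖R_L) = 2146 Ω, so V_A = 7.21 × 2146/2416 = 6.404 V.
Then V_B = V_A × (R3‖R_L)/(R2 + R3‖R_L) = 6.404 × 1816/2146 = 5.42 V.

V ≈ 5.42 V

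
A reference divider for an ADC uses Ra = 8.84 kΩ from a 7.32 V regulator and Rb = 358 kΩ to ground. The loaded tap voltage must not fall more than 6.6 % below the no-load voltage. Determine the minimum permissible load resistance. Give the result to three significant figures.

Output resistance R_th = Ra‖Rb = (8.84 × 358)/366.8 = 8.627 kΩ.
The fractional drop is R_th/(R_th + R_L); requiring this ≤ 0.0660 gives R_L ≥ R_th(1/0.0660 − 1) = 8.627 × 14.15 = 122 kΩ.

R_L(min) ≈ 122 kΩ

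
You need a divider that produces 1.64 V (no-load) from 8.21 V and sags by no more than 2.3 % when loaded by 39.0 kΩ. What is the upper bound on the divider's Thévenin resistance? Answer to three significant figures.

R_th ≤ 918 Ω

Loading drop = R_th/(R_th + R_L) ≤ 0.0230, so R_th ≤ R_L · ε/(1−ε) = 39.0 kΩ × 0.0230/0.9770 = 918 Ω.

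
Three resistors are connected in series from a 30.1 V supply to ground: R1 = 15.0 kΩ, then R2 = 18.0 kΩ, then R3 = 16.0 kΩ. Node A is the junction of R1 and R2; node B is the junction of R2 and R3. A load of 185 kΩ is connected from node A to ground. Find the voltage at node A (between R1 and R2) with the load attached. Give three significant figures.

V ≈ 19.8 V

Below node A the series string R2+R3 = 34.00 kΩ sits in parallel with the 185 kΩ load: 28.72 kΩ.
V_A = 30.1 × 28.72/(15.0 + 28.72) = 19.8 V.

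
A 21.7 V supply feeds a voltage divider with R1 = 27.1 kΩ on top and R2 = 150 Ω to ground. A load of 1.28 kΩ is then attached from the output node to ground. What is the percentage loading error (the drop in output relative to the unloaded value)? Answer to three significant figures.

Unloaded V = 21.7 × 150/27250 = 0.11945 V.
Loaded: R2‖R_L = 134.3 Ω, giving V = 21.7 × 134.3/27230 = 0.10698 V.
Drop = (0.11945 − 0.10698) / 0.11945 = 10.4 %.

10.4 %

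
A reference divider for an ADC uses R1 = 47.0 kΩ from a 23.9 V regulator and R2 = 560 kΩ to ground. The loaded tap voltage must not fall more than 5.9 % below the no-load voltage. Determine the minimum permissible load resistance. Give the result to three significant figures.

R_L(min) ≈ 692 kΩ

Output resistance R_th = R1‖R2 = (47.0 × 560)/607.0 = 43.36 kΩ.
The fractional drop is R_th/(R_th + R_L); requiring this ≤ 0.0590 gives R_L ≥ R_th(1/0.0590 − 1) = 43.36 × 15.95 = 692 kΩ.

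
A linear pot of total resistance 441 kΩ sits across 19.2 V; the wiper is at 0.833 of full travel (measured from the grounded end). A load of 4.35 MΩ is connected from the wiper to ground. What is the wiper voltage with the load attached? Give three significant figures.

V ≈ 15.8 V

The wiper splits the pot into (1−α)R = 73.65 kΩ above and αR = 367.4 kΩ below.
Lower section ‖ load = 338.7 kΩ.
V_wiper = 19.2 × 338.7/(73.65 + 338.7) = 15.8 V.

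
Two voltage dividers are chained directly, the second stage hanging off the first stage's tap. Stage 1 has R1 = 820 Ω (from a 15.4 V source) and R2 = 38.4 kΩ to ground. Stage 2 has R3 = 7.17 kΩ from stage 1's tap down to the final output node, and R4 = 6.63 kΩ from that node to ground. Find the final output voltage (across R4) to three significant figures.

Stage 2 presents R3+R4 = 13800 Ω as a load on stage 1's tap.
Stage 1's lower leg becomes R2‖(R3+R4) = 10150 Ω, so V_mid = 15.4 × 10150/10970 = 14.25 V.
Stage 2 is itself unloaded: V_out = V_mid × R4/(R3+R4) = 14.25 × 6630/13800 = 6.85 V.

V_out ≈ 6.85 V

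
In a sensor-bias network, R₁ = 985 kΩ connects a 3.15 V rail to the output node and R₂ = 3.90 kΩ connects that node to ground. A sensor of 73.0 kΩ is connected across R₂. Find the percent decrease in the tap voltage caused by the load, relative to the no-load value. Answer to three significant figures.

5.05 %

The divider's output (Thévenin) resistance is R₁‖R₂ = 3.885 kΩ.
Fractional drop under load = R_th/(R_th + R_L) = 3.885 / (3.885 + 73.0) = 0.05053.
So the output falls by 5.05 %.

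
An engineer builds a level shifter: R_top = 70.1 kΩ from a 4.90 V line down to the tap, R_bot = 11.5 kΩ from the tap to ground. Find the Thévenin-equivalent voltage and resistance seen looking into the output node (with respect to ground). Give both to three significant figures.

V_th = 0.691 V, R_th = 9.88 kΩ

V_th is the open-circuit tap voltage: 4.90 × 11.5/(70.1 + 11.5) = 0.691 V.
With the supply zeroed, R_top and R_bot appear in parallel from the tap: R_th = R_top‖R_bot = (70.1 × 11.5)/81.60 = 9.88 kΩ.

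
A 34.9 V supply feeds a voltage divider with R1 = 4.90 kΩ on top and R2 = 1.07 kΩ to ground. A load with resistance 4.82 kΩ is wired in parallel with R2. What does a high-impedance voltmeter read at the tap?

V_out ≈ 5.29 V

The load sits in parallel with R2: R2‖R_L = (1.07 × 4.82) / (1.07 + 4.82) = 0.8756 kΩ.
V_out = 34.9 × 0.8756 / (4.90 + 0.8756) = 34.9 × 0.8756/5.776 = 5.29 V.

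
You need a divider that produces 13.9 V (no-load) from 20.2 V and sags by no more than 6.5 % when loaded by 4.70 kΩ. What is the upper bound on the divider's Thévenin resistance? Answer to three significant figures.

R_th ≤ 327 Ω

Loading drop = R_th/(R_th + R_L) ≤ 0.0650, so R_th ≤ R_L · ε/(1−ε) = 4.70 kΩ × 0.0650/0.9350 = 327 Ω.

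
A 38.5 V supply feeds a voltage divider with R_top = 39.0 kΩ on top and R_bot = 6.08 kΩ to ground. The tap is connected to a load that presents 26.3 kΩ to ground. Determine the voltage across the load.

The load sits in parallel with R_bot: R_bot‖R_L = (6.08 × 26.3) / (6.08 + 26.3) = 4.938 kΩ.
V_out = 38.5 × 4.938 / (39.0 + 4.938) = 38.5 × 4.938/43.94 = 4.33 V.

V_out ≈ 4.33 V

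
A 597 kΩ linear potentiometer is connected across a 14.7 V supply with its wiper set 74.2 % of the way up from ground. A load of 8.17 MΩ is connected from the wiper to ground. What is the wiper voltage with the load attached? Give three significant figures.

V ≈ 10.8 V

The wiper splits the pot into (1−α)R = 154.0 kΩ above and αR = 443.0 kΩ below.
Lower section ‖ load = 420.2 kΩ.
V_wiper = 14.7 × 420.2/(154.0 + 420.2) = 10.8 V.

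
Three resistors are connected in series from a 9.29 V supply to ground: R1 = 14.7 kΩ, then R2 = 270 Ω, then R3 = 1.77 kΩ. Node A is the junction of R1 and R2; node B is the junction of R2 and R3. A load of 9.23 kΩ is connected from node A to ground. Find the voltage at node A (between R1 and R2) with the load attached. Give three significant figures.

Below node A the series string R2+R3 = 2040 Ω sits in parallel with the 9230 Ω load: 1671 Ω.
V_A = 9.29 × 1671/(14700 + 1671) = 0.948 V.

V ≈ 0.948 V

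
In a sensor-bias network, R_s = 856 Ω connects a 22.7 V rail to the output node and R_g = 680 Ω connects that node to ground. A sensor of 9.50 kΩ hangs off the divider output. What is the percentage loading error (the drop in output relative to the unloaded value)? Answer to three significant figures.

The divider's output (Thévenin) resistance is R_s‖R_g = 379.0 Ω.
Fractional drop under load = R_th/(R_th + R_L) = 379.0 / (379.0 + 9500) = 0.03836.
So the output falls by 3.84 %.

3.84 %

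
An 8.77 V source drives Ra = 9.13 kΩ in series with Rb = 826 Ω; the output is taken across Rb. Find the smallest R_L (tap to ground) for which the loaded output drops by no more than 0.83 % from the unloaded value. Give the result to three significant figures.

Output resistance R_th = Ra‖Rb = (9130 × 826)/9956 = 757.5 Ω.
The fractional drop is R_th/(R_th + R_L); requiring this ≤ 0.00830 gives R_L ≥ R_th(1/0.00830 − 1) = 757.5 × 119.5 = 90.5 kΩ.

R_L(min) ≈ 90.5 kΩ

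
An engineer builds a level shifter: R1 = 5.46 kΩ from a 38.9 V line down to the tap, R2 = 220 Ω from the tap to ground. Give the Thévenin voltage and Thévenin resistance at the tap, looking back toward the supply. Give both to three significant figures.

V_th = 1.51 V, R_th = 211 Ω

V_th is the open-circuit tap voltage: 38.9 × 220/(5460 + 220) = 1.51 V.
With the supply zeroed, R1 and R2 appear in parallel from the tap: R_th = R1‖R2 = (5460 × 220)/5680 = 211 Ω.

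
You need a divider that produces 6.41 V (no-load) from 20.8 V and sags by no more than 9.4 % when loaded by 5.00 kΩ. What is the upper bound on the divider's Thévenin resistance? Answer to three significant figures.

Loading drop = R_th/(R_th + R_L) ≤ 0.0940, so R_th ≤ R_L · ε/(1−ε) = 5.00 kΩ × 0.0940/0.9060 = 519 Ω.
(Any R1, R2 with R2/(R1+R2) = 0.308 and R1‖R2 ≤ 519 Ω will meet the spec.)

R_th ≤ 519 Ω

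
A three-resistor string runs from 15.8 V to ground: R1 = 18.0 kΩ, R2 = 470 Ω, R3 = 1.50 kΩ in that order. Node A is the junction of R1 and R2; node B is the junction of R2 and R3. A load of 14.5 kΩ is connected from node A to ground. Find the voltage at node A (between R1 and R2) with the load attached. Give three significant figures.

Below node A the series string R2+R3 = 1970 Ω sits in parallel with the 14500 Ω load: 1734 Ω.
V_A = 15.8 × 1734/(18000 + 1734) = 1.39 V.

V ≈ 1.39 V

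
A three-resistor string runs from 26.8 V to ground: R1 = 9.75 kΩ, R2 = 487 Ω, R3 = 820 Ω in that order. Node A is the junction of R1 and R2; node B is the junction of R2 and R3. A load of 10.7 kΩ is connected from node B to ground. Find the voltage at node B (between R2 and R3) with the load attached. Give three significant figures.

V ≈ 1.86 V

At node B, R3 is in parallel with the load: R3‖R_L = 761.6 Ω.
Below node A the resistance is R2 + (R3‖R_L) = 1249 Ω, so V_A = 26.8 × 1249/11000 = 3.042 V.
Then V_B = V_A × (R3‖R_L)/(R2 + R3‖R_L) = 3.042 × 761.6/1249 = 1.86 V.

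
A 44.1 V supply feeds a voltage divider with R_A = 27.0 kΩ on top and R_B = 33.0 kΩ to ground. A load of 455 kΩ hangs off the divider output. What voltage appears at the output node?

V_out ≈ 23.5 V

The load sits in parallel with R_B: R_B‖R_L = (33.0 × 455) / (33.0 + 455) = 30.77 kΩ.
V_out = 44.1 × 30.77 / (27.0 + 30.77) = 44.1 × 30.77/57.77 = 23.5 V.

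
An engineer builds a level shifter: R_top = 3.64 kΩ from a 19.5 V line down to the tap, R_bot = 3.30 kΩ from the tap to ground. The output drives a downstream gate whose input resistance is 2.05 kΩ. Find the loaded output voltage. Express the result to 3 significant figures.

V_out ≈ 5.03 V

The load sits in parallel with R_bot: R_bot‖R_L = (3.30 × 2.05) / (3.30 + 2.05) = 1.264 kΩ.
V_out = 19.5 × 1.264 / (3.64 + 1.264) = 19.5 × 1.264/4.904 = 5.03 V.
(Unloaded it would have been 9.27 V.)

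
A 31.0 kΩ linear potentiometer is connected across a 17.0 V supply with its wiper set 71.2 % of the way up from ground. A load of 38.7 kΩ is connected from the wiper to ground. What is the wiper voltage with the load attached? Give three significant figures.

The wiper splits the pot into (1−α)R = 8.928 kΩ above and αR = 22.07 kΩ below.
Lower section ‖ load = 14.06 kΩ.
V_wiper = 17.0 × 14.06/(8.928 + 14.06) = 10.4 V.

V ≈ 10.4 V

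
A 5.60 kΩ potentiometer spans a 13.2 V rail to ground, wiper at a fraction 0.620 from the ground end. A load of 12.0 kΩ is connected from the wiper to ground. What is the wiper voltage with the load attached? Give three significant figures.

V ≈ 7.37 V

The wiper splits the pot into (1−α)R = 2.128 kΩ above and αR = 3.472 kΩ below.
Lower section ‖ load = 2.693 kΩ.
V_wiper = 13.2 × 2.693/(2.128 + 2.693) = 7.37 V.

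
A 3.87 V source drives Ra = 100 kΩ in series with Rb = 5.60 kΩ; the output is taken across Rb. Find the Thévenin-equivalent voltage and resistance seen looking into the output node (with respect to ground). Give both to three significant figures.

V_th is the open-circuit tap voltage: 3.87 × 5.60/(100 + 5.60) = 0.205 V.
With the supply zeroed, Ra and Rb appear in parallel from the tap: R_th = Ra‖Rb = (100 × 5.60)/105.6 = 5.30 kΩ.

V_th = 0.205 V, R_th = 5.30 kΩ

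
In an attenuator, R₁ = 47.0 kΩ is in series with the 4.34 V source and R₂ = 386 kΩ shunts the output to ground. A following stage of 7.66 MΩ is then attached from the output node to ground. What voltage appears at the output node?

The load sits in parallel with R₂: R₂‖R_L = (386 × 7660) / (386 + 7660) = 367.5 kΩ.
V_out = 4.34 × 367.5 / (47.0 + 367.5) = 4.34 × 367.5/414.5 = 3.85 V.
(Unloaded it would have been 3.87 V.)

V_out ≈ 3.85 V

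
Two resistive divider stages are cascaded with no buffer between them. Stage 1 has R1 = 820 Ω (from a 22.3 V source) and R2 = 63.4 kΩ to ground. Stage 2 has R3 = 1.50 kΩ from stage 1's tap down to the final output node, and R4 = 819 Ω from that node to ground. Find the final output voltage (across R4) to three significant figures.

V_out ≈ 5.76 V

Stage 2 presents R3+R4 = 2319 Ω as a load on stage 1's tap.
Stage 1's lower leg becomes R2‖(R3+R4) = 2237 Ω, so V_mid = 22.3 × 2237/3057 = 16.32 V.
Stage 2 is itself unloaded: V_out = V_mid × R4/(R3+R4) = 16.32 × 819/2319 = 5.76 V.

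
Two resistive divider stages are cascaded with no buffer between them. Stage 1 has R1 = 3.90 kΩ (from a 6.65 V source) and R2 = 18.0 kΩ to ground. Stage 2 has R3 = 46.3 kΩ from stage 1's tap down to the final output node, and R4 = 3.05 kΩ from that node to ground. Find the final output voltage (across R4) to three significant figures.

Stage 2 presents R3+R4 = 49.35 kΩ as a load on stage 1's tap.
Stage 1's lower leg becomes R2‖(R3+R4) = 13.19 kΩ, so V_mid = 6.65 × 13.19/17.09 = 5.132 V.
Stage 2 is itself unloaded: V_out = V_mid × R4/(R3+R4) = 5.132 × 3.05/49.35 = 0.317 V.

V_out ≈ 0.317 V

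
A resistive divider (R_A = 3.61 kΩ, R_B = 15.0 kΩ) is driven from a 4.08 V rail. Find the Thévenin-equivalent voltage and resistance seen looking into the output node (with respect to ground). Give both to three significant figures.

V_th = 3.29 V, R_th = 2.91 kΩ

V_th is the open-circuit tap voltage: 4.08 × 15.0/(3.61 + 15.0) = 3.29 V.
With the supply zeroed, R_A and R_B appear in parallel from the tap: R_th = R_A‖R_B = (3.61 × 15.0)/18.61 = 2.91 kΩ.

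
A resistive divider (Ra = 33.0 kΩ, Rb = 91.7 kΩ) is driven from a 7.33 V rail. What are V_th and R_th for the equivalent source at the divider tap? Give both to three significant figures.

V_th is the open-circuit tap voltage: 7.33 × 91.7/(33.0 + 91.7) = 5.39 V.
With the supply zeroed, Ra and Rb appear in parallel from the tap: R_th = Ra‖Rb = (33.0 × 91.7)/124.7 = 24.3 kΩ.

V_th = 5.39 V, R_th = 24.3 kΩ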